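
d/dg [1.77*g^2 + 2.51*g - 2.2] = 3.54*g + 2.51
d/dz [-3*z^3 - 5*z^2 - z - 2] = -9*z^2 - 10*z - 1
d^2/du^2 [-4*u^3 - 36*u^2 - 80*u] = -24*u - 72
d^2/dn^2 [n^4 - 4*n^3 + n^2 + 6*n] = 12*n^2 - 24*n + 2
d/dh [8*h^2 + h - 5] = 16*h + 1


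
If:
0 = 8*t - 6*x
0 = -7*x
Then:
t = 0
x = 0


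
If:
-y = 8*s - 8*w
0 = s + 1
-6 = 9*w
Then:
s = -1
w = -2/3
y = 8/3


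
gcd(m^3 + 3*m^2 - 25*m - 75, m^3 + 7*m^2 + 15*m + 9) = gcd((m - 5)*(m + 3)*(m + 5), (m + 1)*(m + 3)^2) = m + 3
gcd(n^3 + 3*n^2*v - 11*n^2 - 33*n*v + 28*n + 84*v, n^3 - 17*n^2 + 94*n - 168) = n^2 - 11*n + 28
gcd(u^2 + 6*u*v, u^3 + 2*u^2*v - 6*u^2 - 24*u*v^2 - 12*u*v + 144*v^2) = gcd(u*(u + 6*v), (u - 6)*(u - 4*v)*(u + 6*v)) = u + 6*v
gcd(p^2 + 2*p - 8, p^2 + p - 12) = p + 4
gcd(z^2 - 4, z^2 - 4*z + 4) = z - 2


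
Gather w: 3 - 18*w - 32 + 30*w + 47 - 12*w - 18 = 0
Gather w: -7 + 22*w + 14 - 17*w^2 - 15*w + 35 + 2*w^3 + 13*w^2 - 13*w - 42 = 2*w^3 - 4*w^2 - 6*w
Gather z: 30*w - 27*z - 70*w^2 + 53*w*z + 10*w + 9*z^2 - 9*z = -70*w^2 + 40*w + 9*z^2 + z*(53*w - 36)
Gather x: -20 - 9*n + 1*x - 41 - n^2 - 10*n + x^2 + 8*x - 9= -n^2 - 19*n + x^2 + 9*x - 70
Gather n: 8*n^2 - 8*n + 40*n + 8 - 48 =8*n^2 + 32*n - 40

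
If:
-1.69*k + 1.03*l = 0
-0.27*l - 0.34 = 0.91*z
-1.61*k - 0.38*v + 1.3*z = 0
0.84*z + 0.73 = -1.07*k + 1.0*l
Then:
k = 0.42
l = 0.70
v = -3.79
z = -0.58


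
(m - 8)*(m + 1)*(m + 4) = m^3 - 3*m^2 - 36*m - 32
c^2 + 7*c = c*(c + 7)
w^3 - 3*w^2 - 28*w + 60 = (w - 6)*(w - 2)*(w + 5)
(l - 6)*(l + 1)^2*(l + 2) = l^4 - 2*l^3 - 19*l^2 - 28*l - 12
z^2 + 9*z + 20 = (z + 4)*(z + 5)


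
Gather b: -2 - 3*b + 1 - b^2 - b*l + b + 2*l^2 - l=-b^2 + b*(-l - 2) + 2*l^2 - l - 1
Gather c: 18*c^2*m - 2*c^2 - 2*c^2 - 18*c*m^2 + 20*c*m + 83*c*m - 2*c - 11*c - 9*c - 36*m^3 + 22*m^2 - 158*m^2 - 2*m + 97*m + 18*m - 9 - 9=c^2*(18*m - 4) + c*(-18*m^2 + 103*m - 22) - 36*m^3 - 136*m^2 + 113*m - 18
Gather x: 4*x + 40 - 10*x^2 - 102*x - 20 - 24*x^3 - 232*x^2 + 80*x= -24*x^3 - 242*x^2 - 18*x + 20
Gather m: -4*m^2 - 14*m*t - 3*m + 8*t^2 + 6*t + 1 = -4*m^2 + m*(-14*t - 3) + 8*t^2 + 6*t + 1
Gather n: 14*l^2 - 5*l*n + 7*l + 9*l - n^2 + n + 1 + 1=14*l^2 + 16*l - n^2 + n*(1 - 5*l) + 2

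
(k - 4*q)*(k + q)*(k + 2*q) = k^3 - k^2*q - 10*k*q^2 - 8*q^3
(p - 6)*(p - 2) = p^2 - 8*p + 12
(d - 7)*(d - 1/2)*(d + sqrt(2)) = d^3 - 15*d^2/2 + sqrt(2)*d^2 - 15*sqrt(2)*d/2 + 7*d/2 + 7*sqrt(2)/2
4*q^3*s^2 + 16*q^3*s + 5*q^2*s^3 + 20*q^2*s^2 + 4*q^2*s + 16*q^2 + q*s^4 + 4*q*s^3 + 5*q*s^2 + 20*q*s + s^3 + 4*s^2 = (q + s)*(4*q + s)*(s + 4)*(q*s + 1)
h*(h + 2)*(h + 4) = h^3 + 6*h^2 + 8*h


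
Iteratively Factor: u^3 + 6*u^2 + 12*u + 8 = (u + 2)*(u^2 + 4*u + 4) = (u + 2)^2*(u + 2)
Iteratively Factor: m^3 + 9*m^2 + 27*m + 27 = (m + 3)*(m^2 + 6*m + 9) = (m + 3)^2*(m + 3)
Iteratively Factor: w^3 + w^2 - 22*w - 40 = (w + 4)*(w^2 - 3*w - 10) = (w - 5)*(w + 4)*(w + 2)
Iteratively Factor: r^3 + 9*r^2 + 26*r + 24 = (r + 3)*(r^2 + 6*r + 8) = (r + 3)*(r + 4)*(r + 2)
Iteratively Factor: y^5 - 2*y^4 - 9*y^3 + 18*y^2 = (y - 2)*(y^4 - 9*y^2) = y*(y - 2)*(y^3 - 9*y) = y*(y - 3)*(y - 2)*(y^2 + 3*y) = y*(y - 3)*(y - 2)*(y + 3)*(y)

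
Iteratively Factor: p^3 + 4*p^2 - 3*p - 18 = (p + 3)*(p^2 + p - 6) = (p - 2)*(p + 3)*(p + 3)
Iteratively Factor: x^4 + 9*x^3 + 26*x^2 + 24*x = (x)*(x^3 + 9*x^2 + 26*x + 24) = x*(x + 4)*(x^2 + 5*x + 6) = x*(x + 2)*(x + 4)*(x + 3)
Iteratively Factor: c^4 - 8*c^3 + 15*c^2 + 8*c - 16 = (c - 4)*(c^3 - 4*c^2 - c + 4) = (c - 4)^2*(c^2 - 1) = (c - 4)^2*(c + 1)*(c - 1)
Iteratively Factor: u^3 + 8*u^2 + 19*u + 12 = (u + 1)*(u^2 + 7*u + 12) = (u + 1)*(u + 4)*(u + 3)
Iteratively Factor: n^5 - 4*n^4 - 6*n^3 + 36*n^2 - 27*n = (n)*(n^4 - 4*n^3 - 6*n^2 + 36*n - 27) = n*(n - 3)*(n^3 - n^2 - 9*n + 9) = n*(n - 3)*(n + 3)*(n^2 - 4*n + 3) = n*(n - 3)*(n - 1)*(n + 3)*(n - 3)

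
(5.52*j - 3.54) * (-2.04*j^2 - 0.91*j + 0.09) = -11.2608*j^3 + 2.1984*j^2 + 3.7182*j - 0.3186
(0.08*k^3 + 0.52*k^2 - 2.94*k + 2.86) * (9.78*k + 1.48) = 0.7824*k^4 + 5.204*k^3 - 27.9836*k^2 + 23.6196*k + 4.2328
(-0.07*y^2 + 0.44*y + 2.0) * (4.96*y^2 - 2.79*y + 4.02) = -0.3472*y^4 + 2.3777*y^3 + 8.411*y^2 - 3.8112*y + 8.04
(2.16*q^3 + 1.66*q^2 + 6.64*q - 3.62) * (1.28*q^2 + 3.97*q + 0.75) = 2.7648*q^5 + 10.7*q^4 + 16.7094*q^3 + 22.9722*q^2 - 9.3914*q - 2.715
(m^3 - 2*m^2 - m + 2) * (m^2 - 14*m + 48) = m^5 - 16*m^4 + 75*m^3 - 80*m^2 - 76*m + 96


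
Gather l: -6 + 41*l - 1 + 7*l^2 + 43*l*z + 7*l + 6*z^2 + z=7*l^2 + l*(43*z + 48) + 6*z^2 + z - 7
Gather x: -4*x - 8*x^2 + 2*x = -8*x^2 - 2*x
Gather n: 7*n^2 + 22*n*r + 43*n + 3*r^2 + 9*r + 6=7*n^2 + n*(22*r + 43) + 3*r^2 + 9*r + 6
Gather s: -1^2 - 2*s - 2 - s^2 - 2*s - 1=-s^2 - 4*s - 4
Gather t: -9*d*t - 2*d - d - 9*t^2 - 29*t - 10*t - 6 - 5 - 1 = -3*d - 9*t^2 + t*(-9*d - 39) - 12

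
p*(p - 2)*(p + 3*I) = p^3 - 2*p^2 + 3*I*p^2 - 6*I*p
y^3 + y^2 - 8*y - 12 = (y - 3)*(y + 2)^2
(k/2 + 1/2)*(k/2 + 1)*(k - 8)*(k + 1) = k^4/4 - k^3 - 27*k^2/4 - 19*k/2 - 4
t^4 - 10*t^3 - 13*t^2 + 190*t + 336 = (t - 8)*(t - 7)*(t + 2)*(t + 3)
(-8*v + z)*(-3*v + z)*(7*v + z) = 168*v^3 - 53*v^2*z - 4*v*z^2 + z^3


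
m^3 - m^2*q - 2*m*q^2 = m*(m - 2*q)*(m + q)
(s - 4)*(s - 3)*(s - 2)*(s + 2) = s^4 - 7*s^3 + 8*s^2 + 28*s - 48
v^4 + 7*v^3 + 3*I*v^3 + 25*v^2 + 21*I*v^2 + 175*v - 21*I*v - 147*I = (v + 7)*(v - 3*I)*(v - I)*(v + 7*I)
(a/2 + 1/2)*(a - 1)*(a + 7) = a^3/2 + 7*a^2/2 - a/2 - 7/2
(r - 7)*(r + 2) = r^2 - 5*r - 14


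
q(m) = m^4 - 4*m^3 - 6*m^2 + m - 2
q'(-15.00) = -16019.00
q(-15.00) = 62758.00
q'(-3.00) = -179.00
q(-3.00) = 130.00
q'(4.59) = 79.91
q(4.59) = -66.76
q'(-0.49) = 3.53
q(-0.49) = -3.40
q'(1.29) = -25.86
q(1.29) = -16.51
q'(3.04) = -34.00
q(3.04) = -81.38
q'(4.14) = 29.48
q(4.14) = -90.76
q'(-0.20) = 2.89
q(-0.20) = -2.41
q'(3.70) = -5.07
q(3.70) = -95.64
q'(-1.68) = -31.68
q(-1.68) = 6.32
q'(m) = 4*m^3 - 12*m^2 - 12*m + 1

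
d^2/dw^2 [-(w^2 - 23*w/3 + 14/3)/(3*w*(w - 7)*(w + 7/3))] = 2*(-27*w^3 + 54*w^2 + 126*w + 98)/(3*w^3*(27*w^3 + 189*w^2 + 441*w + 343))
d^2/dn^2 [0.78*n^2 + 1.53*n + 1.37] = 1.56000000000000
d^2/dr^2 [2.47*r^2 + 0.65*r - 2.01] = 4.94000000000000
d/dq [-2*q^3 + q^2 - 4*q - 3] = -6*q^2 + 2*q - 4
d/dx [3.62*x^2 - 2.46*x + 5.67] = 7.24*x - 2.46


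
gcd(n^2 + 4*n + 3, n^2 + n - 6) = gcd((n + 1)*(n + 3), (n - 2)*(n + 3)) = n + 3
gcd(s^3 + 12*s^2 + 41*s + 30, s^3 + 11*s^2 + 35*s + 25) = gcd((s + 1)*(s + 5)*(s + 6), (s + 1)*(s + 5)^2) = s^2 + 6*s + 5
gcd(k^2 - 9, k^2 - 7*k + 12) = k - 3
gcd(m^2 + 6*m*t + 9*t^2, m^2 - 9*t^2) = m + 3*t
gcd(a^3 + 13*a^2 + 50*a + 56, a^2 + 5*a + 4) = a + 4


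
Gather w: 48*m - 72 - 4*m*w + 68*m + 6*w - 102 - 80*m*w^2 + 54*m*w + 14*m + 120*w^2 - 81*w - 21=130*m + w^2*(120 - 80*m) + w*(50*m - 75) - 195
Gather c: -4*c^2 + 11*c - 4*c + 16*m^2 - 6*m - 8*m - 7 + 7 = -4*c^2 + 7*c + 16*m^2 - 14*m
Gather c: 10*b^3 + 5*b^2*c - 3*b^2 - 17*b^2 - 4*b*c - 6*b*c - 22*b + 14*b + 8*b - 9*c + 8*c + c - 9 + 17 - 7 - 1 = 10*b^3 - 20*b^2 + c*(5*b^2 - 10*b)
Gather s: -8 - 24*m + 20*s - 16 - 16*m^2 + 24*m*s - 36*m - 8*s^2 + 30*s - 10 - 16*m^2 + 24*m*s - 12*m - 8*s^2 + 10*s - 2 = -32*m^2 - 72*m - 16*s^2 + s*(48*m + 60) - 36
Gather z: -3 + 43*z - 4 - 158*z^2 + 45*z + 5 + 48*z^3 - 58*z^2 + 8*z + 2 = 48*z^3 - 216*z^2 + 96*z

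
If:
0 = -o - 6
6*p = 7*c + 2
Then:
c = 6*p/7 - 2/7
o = -6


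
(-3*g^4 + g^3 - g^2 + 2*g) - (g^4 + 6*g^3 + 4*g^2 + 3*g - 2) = -4*g^4 - 5*g^3 - 5*g^2 - g + 2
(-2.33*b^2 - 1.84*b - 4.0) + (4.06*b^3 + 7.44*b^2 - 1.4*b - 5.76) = 4.06*b^3 + 5.11*b^2 - 3.24*b - 9.76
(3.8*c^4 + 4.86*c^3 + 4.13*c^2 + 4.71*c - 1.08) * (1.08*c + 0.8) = 4.104*c^5 + 8.2888*c^4 + 8.3484*c^3 + 8.3908*c^2 + 2.6016*c - 0.864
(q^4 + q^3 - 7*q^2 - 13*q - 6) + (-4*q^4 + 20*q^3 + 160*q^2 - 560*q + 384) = -3*q^4 + 21*q^3 + 153*q^2 - 573*q + 378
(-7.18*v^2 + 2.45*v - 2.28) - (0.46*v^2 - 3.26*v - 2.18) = -7.64*v^2 + 5.71*v - 0.0999999999999996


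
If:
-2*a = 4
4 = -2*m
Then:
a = -2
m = -2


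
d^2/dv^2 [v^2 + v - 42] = 2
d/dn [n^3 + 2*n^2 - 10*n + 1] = 3*n^2 + 4*n - 10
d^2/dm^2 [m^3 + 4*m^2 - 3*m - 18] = 6*m + 8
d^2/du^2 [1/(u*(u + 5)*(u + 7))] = 2*(6*u^4 + 96*u^3 + 537*u^2 + 1260*u + 1225)/(u^3*(u^6 + 36*u^5 + 537*u^4 + 4248*u^3 + 18795*u^2 + 44100*u + 42875))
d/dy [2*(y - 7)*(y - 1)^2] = 6*(y - 5)*(y - 1)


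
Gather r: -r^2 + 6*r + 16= -r^2 + 6*r + 16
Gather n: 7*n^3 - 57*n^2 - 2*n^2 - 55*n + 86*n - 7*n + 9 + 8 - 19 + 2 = 7*n^3 - 59*n^2 + 24*n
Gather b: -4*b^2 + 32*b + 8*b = -4*b^2 + 40*b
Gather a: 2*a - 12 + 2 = 2*a - 10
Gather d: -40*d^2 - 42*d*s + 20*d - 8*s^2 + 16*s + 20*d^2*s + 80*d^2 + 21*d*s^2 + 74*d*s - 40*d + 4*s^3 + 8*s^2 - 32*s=d^2*(20*s + 40) + d*(21*s^2 + 32*s - 20) + 4*s^3 - 16*s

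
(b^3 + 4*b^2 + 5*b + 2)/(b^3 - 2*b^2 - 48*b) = (b^3 + 4*b^2 + 5*b + 2)/(b*(b^2 - 2*b - 48))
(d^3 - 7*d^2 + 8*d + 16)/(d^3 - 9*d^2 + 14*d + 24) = (d - 4)/(d - 6)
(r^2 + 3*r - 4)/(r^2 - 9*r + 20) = (r^2 + 3*r - 4)/(r^2 - 9*r + 20)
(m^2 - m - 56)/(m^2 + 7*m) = (m - 8)/m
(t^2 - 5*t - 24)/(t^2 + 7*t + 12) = (t - 8)/(t + 4)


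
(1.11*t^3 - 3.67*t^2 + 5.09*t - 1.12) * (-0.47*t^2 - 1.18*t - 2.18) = -0.5217*t^5 + 0.4151*t^4 - 0.4815*t^3 + 2.5208*t^2 - 9.7746*t + 2.4416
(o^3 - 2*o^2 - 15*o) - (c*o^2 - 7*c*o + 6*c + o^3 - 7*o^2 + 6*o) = -c*o^2 + 7*c*o - 6*c + 5*o^2 - 21*o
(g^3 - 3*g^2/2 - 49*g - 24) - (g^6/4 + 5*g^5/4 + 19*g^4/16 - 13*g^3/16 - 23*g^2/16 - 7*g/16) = -g^6/4 - 5*g^5/4 - 19*g^4/16 + 29*g^3/16 - g^2/16 - 777*g/16 - 24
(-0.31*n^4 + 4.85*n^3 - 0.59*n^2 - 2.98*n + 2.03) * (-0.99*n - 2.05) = 0.3069*n^5 - 4.166*n^4 - 9.3584*n^3 + 4.1597*n^2 + 4.0993*n - 4.1615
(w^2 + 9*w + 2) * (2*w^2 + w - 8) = 2*w^4 + 19*w^3 + 5*w^2 - 70*w - 16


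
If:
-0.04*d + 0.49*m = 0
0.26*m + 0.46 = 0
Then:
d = -21.67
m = -1.77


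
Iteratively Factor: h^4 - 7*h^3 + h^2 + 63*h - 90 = (h - 2)*(h^3 - 5*h^2 - 9*h + 45) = (h - 3)*(h - 2)*(h^2 - 2*h - 15) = (h - 5)*(h - 3)*(h - 2)*(h + 3)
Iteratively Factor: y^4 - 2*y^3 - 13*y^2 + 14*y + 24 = (y - 4)*(y^3 + 2*y^2 - 5*y - 6) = (y - 4)*(y - 2)*(y^2 + 4*y + 3) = (y - 4)*(y - 2)*(y + 1)*(y + 3)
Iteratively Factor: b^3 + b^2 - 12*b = (b + 4)*(b^2 - 3*b) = (b - 3)*(b + 4)*(b)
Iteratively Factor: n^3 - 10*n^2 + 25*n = (n)*(n^2 - 10*n + 25) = n*(n - 5)*(n - 5)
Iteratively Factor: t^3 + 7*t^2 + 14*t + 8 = (t + 2)*(t^2 + 5*t + 4) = (t + 2)*(t + 4)*(t + 1)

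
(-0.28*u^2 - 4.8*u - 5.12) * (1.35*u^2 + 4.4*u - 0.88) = -0.378*u^4 - 7.712*u^3 - 27.7856*u^2 - 18.304*u + 4.5056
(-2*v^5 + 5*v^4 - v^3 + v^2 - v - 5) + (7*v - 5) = -2*v^5 + 5*v^4 - v^3 + v^2 + 6*v - 10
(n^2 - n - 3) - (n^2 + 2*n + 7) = -3*n - 10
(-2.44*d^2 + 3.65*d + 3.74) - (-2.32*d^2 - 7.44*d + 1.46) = -0.12*d^2 + 11.09*d + 2.28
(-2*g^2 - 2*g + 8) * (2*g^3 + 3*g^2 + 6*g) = -4*g^5 - 10*g^4 - 2*g^3 + 12*g^2 + 48*g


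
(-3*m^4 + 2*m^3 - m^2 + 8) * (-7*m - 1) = 21*m^5 - 11*m^4 + 5*m^3 + m^2 - 56*m - 8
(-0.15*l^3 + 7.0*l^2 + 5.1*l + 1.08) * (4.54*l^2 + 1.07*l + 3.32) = -0.681*l^5 + 31.6195*l^4 + 30.146*l^3 + 33.6002*l^2 + 18.0876*l + 3.5856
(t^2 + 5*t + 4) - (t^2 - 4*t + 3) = 9*t + 1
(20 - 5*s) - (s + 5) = 15 - 6*s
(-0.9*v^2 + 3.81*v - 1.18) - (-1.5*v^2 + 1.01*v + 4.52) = 0.6*v^2 + 2.8*v - 5.7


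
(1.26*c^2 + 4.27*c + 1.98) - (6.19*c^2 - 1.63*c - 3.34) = -4.93*c^2 + 5.9*c + 5.32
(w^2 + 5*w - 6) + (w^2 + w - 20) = 2*w^2 + 6*w - 26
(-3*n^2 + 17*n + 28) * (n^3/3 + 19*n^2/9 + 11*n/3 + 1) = -n^5 - 2*n^4/3 + 308*n^3/9 + 1066*n^2/9 + 359*n/3 + 28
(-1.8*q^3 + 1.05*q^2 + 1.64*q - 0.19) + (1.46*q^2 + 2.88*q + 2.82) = -1.8*q^3 + 2.51*q^2 + 4.52*q + 2.63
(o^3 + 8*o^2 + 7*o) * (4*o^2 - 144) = 4*o^5 + 32*o^4 - 116*o^3 - 1152*o^2 - 1008*o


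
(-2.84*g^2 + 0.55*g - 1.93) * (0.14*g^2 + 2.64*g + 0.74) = -0.3976*g^4 - 7.4206*g^3 - 0.9198*g^2 - 4.6882*g - 1.4282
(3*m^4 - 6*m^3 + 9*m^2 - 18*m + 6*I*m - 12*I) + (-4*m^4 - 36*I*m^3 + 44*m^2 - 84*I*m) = -m^4 - 6*m^3 - 36*I*m^3 + 53*m^2 - 18*m - 78*I*m - 12*I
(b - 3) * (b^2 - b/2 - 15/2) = b^3 - 7*b^2/2 - 6*b + 45/2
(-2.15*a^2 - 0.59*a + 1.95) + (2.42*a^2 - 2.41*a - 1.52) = 0.27*a^2 - 3.0*a + 0.43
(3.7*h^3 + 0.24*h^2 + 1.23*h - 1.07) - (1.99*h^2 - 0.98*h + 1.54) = 3.7*h^3 - 1.75*h^2 + 2.21*h - 2.61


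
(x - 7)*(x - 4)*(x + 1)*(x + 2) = x^4 - 8*x^3 - 3*x^2 + 62*x + 56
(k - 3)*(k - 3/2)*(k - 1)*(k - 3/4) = k^4 - 25*k^3/4 + 105*k^2/8 - 45*k/4 + 27/8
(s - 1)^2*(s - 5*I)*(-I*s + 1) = -I*s^4 - 4*s^3 + 2*I*s^3 + 8*s^2 - 6*I*s^2 - 4*s + 10*I*s - 5*I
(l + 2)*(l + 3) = l^2 + 5*l + 6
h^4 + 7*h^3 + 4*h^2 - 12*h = h*(h - 1)*(h + 2)*(h + 6)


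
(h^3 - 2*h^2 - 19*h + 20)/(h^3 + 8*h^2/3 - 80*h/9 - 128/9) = 9*(h^2 - 6*h + 5)/(9*h^2 - 12*h - 32)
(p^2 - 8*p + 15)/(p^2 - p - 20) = (p - 3)/(p + 4)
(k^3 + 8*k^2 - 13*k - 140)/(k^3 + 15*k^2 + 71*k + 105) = (k - 4)/(k + 3)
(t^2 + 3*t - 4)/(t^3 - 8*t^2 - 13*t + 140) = (t - 1)/(t^2 - 12*t + 35)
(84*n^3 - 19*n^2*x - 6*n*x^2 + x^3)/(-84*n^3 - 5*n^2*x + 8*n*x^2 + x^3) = (-7*n + x)/(7*n + x)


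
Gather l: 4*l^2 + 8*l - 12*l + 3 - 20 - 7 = 4*l^2 - 4*l - 24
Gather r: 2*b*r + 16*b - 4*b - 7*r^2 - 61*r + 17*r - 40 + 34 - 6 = 12*b - 7*r^2 + r*(2*b - 44) - 12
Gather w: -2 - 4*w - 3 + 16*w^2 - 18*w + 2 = 16*w^2 - 22*w - 3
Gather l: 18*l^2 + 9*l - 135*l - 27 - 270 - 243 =18*l^2 - 126*l - 540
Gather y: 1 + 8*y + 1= 8*y + 2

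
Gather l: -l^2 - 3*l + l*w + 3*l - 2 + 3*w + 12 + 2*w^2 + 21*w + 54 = -l^2 + l*w + 2*w^2 + 24*w + 64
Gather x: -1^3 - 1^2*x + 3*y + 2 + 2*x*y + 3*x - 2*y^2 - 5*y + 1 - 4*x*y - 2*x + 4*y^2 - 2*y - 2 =-2*x*y + 2*y^2 - 4*y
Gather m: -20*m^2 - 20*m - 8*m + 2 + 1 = -20*m^2 - 28*m + 3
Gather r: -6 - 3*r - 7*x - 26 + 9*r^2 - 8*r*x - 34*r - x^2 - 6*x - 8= 9*r^2 + r*(-8*x - 37) - x^2 - 13*x - 40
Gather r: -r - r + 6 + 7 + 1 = 14 - 2*r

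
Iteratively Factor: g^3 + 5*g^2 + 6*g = (g + 2)*(g^2 + 3*g) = (g + 2)*(g + 3)*(g)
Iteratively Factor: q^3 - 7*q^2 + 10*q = (q)*(q^2 - 7*q + 10) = q*(q - 2)*(q - 5)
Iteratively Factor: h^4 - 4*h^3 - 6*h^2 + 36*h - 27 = (h - 3)*(h^3 - h^2 - 9*h + 9) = (h - 3)*(h - 1)*(h^2 - 9) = (h - 3)^2*(h - 1)*(h + 3)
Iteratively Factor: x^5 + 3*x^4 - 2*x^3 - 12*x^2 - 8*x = (x)*(x^4 + 3*x^3 - 2*x^2 - 12*x - 8) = x*(x + 2)*(x^3 + x^2 - 4*x - 4) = x*(x + 2)^2*(x^2 - x - 2) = x*(x + 1)*(x + 2)^2*(x - 2)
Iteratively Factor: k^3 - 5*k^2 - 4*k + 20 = (k - 2)*(k^2 - 3*k - 10) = (k - 5)*(k - 2)*(k + 2)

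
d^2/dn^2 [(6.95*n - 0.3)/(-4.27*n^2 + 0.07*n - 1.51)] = (-(6.95*n - 0.3)*(8.54*n - 0.07)*(17.08*n - 0.14) + (178.059*n - 3.535)*(4.27*n^2 - 0.07*n + 1.51))/(4.27*n^2 - 0.07*n + 1.51)^3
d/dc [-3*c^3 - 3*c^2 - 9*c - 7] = -9*c^2 - 6*c - 9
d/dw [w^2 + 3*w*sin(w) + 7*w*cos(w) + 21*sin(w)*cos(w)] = -7*w*sin(w) + 3*w*cos(w) + 2*w + 3*sin(w) + 7*cos(w) + 21*cos(2*w)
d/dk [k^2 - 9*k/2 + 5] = 2*k - 9/2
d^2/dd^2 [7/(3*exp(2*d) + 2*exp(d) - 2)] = 14*(4*(3*exp(d) + 1)^2*exp(d) - (6*exp(d) + 1)*(3*exp(2*d) + 2*exp(d) - 2))*exp(d)/(3*exp(2*d) + 2*exp(d) - 2)^3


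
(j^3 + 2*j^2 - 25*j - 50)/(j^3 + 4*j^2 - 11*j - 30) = (j - 5)/(j - 3)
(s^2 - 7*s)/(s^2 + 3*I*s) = (s - 7)/(s + 3*I)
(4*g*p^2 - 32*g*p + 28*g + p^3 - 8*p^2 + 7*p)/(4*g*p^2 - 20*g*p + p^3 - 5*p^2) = (p^2 - 8*p + 7)/(p*(p - 5))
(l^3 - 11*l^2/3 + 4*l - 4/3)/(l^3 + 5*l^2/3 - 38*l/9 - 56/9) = 3*(3*l^2 - 5*l + 2)/(9*l^2 + 33*l + 28)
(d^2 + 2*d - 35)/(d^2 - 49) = (d - 5)/(d - 7)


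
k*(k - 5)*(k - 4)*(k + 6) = k^4 - 3*k^3 - 34*k^2 + 120*k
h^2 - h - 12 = (h - 4)*(h + 3)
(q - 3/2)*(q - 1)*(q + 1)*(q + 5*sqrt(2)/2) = q^4 - 3*q^3/2 + 5*sqrt(2)*q^3/2 - 15*sqrt(2)*q^2/4 - q^2 - 5*sqrt(2)*q/2 + 3*q/2 + 15*sqrt(2)/4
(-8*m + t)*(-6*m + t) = 48*m^2 - 14*m*t + t^2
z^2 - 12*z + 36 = (z - 6)^2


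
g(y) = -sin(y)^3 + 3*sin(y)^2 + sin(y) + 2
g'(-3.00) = -0.09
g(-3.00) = 1.92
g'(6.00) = -0.87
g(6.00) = 1.98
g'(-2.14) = 3.33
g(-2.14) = 3.88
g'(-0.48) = -2.14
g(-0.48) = 2.28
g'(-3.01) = -0.16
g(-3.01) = 1.92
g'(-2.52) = 2.85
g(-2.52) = 2.63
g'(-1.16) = -2.80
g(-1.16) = 4.38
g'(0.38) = 2.61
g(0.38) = 2.73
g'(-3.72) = -2.83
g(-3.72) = 3.28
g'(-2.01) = 2.93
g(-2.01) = 4.29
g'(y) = -3*sin(y)^2*cos(y) + 6*sin(y)*cos(y) + cos(y) = (-3*sin(y)^2 + 6*sin(y) + 1)*cos(y)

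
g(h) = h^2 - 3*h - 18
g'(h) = 2*h - 3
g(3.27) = -17.12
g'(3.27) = 3.54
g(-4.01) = 10.11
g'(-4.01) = -11.02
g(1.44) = -20.25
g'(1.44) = -0.12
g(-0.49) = -16.29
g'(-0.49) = -3.98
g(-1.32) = -12.30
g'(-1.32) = -5.64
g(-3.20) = 1.84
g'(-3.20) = -9.40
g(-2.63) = -3.19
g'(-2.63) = -8.26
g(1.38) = -20.24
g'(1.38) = -0.24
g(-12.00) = 162.00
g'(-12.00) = -27.00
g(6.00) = 0.00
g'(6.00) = 9.00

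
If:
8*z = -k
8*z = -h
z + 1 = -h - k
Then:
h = -8/15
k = -8/15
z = 1/15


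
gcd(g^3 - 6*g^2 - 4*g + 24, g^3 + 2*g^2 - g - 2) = g + 2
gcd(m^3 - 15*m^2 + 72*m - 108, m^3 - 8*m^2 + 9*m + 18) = m^2 - 9*m + 18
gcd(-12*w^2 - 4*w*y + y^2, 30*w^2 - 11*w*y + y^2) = -6*w + y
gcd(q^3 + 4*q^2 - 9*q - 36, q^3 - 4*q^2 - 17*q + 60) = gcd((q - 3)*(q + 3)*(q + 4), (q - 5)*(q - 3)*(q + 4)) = q^2 + q - 12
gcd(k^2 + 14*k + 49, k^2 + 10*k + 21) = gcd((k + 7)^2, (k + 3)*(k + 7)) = k + 7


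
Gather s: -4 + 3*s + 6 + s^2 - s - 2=s^2 + 2*s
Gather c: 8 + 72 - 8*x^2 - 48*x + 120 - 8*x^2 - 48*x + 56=-16*x^2 - 96*x + 256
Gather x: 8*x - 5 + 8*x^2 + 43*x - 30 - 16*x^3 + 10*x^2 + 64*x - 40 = -16*x^3 + 18*x^2 + 115*x - 75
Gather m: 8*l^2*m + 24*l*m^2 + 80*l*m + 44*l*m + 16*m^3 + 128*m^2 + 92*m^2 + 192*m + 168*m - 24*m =16*m^3 + m^2*(24*l + 220) + m*(8*l^2 + 124*l + 336)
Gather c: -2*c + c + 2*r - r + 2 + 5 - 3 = -c + r + 4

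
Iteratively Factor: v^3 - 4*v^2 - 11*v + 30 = (v - 5)*(v^2 + v - 6) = (v - 5)*(v + 3)*(v - 2)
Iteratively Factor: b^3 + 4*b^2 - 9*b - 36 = (b + 3)*(b^2 + b - 12) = (b - 3)*(b + 3)*(b + 4)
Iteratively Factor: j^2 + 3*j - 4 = (j - 1)*(j + 4)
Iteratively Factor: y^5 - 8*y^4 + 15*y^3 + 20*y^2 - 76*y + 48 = (y - 4)*(y^4 - 4*y^3 - y^2 + 16*y - 12) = (y - 4)*(y - 2)*(y^3 - 2*y^2 - 5*y + 6) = (y - 4)*(y - 2)*(y + 2)*(y^2 - 4*y + 3) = (y - 4)*(y - 2)*(y - 1)*(y + 2)*(y - 3)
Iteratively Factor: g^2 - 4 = (g - 2)*(g + 2)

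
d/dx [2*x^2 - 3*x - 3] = 4*x - 3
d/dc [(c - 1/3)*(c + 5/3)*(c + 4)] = 3*c^2 + 32*c/3 + 43/9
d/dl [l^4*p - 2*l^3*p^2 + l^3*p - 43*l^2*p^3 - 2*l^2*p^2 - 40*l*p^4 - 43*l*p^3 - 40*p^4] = p*(4*l^3 - 6*l^2*p + 3*l^2 - 86*l*p^2 - 4*l*p - 40*p^3 - 43*p^2)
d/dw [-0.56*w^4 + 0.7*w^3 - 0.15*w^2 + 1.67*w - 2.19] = -2.24*w^3 + 2.1*w^2 - 0.3*w + 1.67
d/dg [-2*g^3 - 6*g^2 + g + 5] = -6*g^2 - 12*g + 1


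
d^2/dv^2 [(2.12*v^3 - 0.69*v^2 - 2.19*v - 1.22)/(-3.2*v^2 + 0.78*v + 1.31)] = (1.4210854715202e-14*v^4 + 27.941984*v^3 + 79.314384*v^2 + 14.983368*v + 9.60571)/(32.768*v^6 - 23.9616*v^5 - 34.40256*v^4 + 19.144008*v^3 + 14.083548*v^2 - 4.015674*v - 2.248091)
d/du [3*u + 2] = 3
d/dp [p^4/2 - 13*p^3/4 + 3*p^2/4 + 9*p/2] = 2*p^3 - 39*p^2/4 + 3*p/2 + 9/2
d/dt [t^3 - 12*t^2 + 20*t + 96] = 3*t^2 - 24*t + 20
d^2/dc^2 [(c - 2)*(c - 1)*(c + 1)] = 6*c - 4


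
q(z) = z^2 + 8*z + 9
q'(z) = 2*z + 8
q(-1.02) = 1.88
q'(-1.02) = 5.96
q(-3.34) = -6.56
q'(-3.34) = 1.32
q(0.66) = 14.72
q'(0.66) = 9.32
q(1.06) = 18.60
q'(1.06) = 10.12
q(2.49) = 35.12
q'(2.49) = 12.98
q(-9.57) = 24.02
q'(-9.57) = -11.14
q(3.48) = 48.95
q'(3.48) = 14.96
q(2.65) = 37.22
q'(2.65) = 13.30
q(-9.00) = 18.00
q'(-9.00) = -10.00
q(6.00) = 93.00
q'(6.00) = 20.00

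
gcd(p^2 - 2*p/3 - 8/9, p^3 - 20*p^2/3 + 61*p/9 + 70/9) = p + 2/3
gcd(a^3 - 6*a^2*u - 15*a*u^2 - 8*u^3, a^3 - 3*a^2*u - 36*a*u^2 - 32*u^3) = -a^2 + 7*a*u + 8*u^2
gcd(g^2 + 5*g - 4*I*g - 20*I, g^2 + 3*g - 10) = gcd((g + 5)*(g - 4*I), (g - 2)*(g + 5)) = g + 5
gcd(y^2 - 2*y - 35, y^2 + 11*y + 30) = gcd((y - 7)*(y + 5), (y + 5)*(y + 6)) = y + 5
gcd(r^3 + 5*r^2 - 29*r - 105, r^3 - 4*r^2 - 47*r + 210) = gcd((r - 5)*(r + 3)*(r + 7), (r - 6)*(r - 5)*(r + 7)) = r^2 + 2*r - 35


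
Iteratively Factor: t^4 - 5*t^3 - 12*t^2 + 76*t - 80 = (t - 2)*(t^3 - 3*t^2 - 18*t + 40) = (t - 2)^2*(t^2 - t - 20) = (t - 5)*(t - 2)^2*(t + 4)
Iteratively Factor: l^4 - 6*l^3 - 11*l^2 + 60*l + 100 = (l + 2)*(l^3 - 8*l^2 + 5*l + 50) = (l - 5)*(l + 2)*(l^2 - 3*l - 10) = (l - 5)*(l + 2)^2*(l - 5)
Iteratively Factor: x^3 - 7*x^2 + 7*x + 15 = (x + 1)*(x^2 - 8*x + 15) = (x - 5)*(x + 1)*(x - 3)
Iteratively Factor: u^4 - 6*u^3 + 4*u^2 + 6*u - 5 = (u - 5)*(u^3 - u^2 - u + 1) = (u - 5)*(u + 1)*(u^2 - 2*u + 1) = (u - 5)*(u - 1)*(u + 1)*(u - 1)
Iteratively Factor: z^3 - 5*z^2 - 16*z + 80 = (z + 4)*(z^2 - 9*z + 20) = (z - 4)*(z + 4)*(z - 5)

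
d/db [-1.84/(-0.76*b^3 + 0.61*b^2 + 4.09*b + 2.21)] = (-4.1952*b^2 + 2.2448*b + 7.5256)/(-0.76*b^3 + 0.61*b^2 + 4.09*b + 2.21)^2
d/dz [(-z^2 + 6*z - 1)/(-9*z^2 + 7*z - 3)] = (47*z^2 - 12*z - 11)/(81*z^4 - 126*z^3 + 103*z^2 - 42*z + 9)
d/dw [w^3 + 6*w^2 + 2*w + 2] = 3*w^2 + 12*w + 2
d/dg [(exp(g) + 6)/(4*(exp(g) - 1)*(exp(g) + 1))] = (-exp(2*g) - 12*exp(g) - 1)*exp(g)/(4*(exp(4*g) - 2*exp(2*g) + 1))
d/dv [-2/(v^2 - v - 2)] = 2*(2*v - 1)/(-v^2 + v + 2)^2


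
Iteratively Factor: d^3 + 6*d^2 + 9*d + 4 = (d + 1)*(d^2 + 5*d + 4) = (d + 1)*(d + 4)*(d + 1)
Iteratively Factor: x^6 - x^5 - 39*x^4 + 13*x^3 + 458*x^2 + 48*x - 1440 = (x + 4)*(x^5 - 5*x^4 - 19*x^3 + 89*x^2 + 102*x - 360) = (x + 3)*(x + 4)*(x^4 - 8*x^3 + 5*x^2 + 74*x - 120) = (x - 4)*(x + 3)*(x + 4)*(x^3 - 4*x^2 - 11*x + 30) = (x - 4)*(x - 2)*(x + 3)*(x + 4)*(x^2 - 2*x - 15) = (x - 4)*(x - 2)*(x + 3)^2*(x + 4)*(x - 5)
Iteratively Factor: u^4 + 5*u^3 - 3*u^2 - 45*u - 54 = (u + 3)*(u^3 + 2*u^2 - 9*u - 18) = (u - 3)*(u + 3)*(u^2 + 5*u + 6) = (u - 3)*(u + 2)*(u + 3)*(u + 3)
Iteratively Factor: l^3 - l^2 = (l - 1)*(l^2) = l*(l - 1)*(l)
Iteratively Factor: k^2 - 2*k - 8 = (k + 2)*(k - 4)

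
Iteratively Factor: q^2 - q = (q)*(q - 1)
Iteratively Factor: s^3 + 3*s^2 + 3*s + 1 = (s + 1)*(s^2 + 2*s + 1) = (s + 1)^2*(s + 1)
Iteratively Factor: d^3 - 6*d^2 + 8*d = (d - 4)*(d^2 - 2*d) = (d - 4)*(d - 2)*(d)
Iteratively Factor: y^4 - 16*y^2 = (y)*(y^3 - 16*y) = y*(y - 4)*(y^2 + 4*y) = y*(y - 4)*(y + 4)*(y)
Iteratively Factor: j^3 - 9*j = (j + 3)*(j^2 - 3*j) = (j - 3)*(j + 3)*(j)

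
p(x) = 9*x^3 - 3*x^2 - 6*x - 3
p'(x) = 27*x^2 - 6*x - 6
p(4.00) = 501.00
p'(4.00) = 402.00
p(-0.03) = -2.82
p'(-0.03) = -5.80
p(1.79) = 28.27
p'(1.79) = 69.77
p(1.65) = 19.36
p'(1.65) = 57.61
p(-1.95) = -69.44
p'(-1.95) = 108.37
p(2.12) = 56.55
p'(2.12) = 102.63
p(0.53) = -5.68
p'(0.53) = -1.60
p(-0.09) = -2.49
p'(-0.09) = -5.24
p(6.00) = 1797.00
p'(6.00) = 930.00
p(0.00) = -3.00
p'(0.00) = -6.00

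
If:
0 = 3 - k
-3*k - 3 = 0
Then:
No Solution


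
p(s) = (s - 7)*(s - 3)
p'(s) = 2*s - 10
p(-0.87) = 30.46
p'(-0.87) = -11.74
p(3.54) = -1.87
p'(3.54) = -2.92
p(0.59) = 15.45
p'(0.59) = -8.82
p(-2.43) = 51.20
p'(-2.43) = -14.86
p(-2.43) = 51.20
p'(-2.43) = -14.86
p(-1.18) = 34.19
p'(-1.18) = -12.36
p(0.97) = 12.24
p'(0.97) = -8.06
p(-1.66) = 40.36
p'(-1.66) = -13.32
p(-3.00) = 60.00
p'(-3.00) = -16.00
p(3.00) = 0.00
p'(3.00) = -4.00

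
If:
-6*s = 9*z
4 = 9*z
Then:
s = -2/3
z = 4/9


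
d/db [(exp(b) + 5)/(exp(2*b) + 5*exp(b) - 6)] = (-(exp(b) + 5)*(2*exp(b) + 5) + exp(2*b) + 5*exp(b) - 6)*exp(b)/(exp(2*b) + 5*exp(b) - 6)^2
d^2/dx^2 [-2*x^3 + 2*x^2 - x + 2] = 4 - 12*x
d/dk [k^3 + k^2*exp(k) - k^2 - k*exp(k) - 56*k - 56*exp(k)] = k^2*exp(k) + 3*k^2 + k*exp(k) - 2*k - 57*exp(k) - 56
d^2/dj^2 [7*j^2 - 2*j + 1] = 14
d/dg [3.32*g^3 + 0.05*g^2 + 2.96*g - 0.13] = 9.96*g^2 + 0.1*g + 2.96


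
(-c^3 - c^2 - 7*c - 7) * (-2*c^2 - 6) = 2*c^5 + 2*c^4 + 20*c^3 + 20*c^2 + 42*c + 42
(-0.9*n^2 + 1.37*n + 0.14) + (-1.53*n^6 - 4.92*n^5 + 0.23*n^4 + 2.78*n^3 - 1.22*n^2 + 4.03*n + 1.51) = -1.53*n^6 - 4.92*n^5 + 0.23*n^4 + 2.78*n^3 - 2.12*n^2 + 5.4*n + 1.65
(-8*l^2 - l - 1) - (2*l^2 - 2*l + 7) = -10*l^2 + l - 8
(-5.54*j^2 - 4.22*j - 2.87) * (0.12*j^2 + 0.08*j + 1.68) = -0.6648*j^4 - 0.9496*j^3 - 9.9892*j^2 - 7.3192*j - 4.8216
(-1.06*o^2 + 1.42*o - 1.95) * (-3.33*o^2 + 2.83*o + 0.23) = 3.5298*o^4 - 7.7284*o^3 + 10.2683*o^2 - 5.1919*o - 0.4485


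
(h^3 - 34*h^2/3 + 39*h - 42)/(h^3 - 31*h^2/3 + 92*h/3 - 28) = (h - 3)/(h - 2)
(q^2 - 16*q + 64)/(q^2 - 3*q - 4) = (-q^2 + 16*q - 64)/(-q^2 + 3*q + 4)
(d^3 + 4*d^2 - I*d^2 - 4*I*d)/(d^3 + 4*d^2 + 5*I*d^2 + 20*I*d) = (d - I)/(d + 5*I)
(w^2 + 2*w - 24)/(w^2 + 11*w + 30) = (w - 4)/(w + 5)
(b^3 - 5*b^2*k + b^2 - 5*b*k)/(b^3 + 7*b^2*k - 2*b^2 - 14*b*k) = (b^2 - 5*b*k + b - 5*k)/(b^2 + 7*b*k - 2*b - 14*k)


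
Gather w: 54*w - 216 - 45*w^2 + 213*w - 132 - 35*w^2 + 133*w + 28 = -80*w^2 + 400*w - 320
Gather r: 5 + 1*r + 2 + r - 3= 2*r + 4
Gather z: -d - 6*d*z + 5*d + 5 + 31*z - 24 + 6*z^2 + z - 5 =4*d + 6*z^2 + z*(32 - 6*d) - 24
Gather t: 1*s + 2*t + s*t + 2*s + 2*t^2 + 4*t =3*s + 2*t^2 + t*(s + 6)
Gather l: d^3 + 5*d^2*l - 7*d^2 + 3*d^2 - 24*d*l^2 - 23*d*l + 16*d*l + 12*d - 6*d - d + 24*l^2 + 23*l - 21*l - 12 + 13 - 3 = d^3 - 4*d^2 + 5*d + l^2*(24 - 24*d) + l*(5*d^2 - 7*d + 2) - 2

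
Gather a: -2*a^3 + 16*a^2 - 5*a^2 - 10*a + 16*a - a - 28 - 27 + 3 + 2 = -2*a^3 + 11*a^2 + 5*a - 50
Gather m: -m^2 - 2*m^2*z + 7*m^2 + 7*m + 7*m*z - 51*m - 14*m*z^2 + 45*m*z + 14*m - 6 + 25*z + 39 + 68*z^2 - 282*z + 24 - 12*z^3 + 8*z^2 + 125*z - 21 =m^2*(6 - 2*z) + m*(-14*z^2 + 52*z - 30) - 12*z^3 + 76*z^2 - 132*z + 36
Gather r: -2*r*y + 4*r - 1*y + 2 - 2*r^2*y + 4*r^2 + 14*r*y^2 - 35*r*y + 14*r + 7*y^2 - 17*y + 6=r^2*(4 - 2*y) + r*(14*y^2 - 37*y + 18) + 7*y^2 - 18*y + 8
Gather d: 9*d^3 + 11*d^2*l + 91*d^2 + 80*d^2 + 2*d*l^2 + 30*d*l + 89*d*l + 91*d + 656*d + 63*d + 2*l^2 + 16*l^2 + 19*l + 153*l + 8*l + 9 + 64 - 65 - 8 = 9*d^3 + d^2*(11*l + 171) + d*(2*l^2 + 119*l + 810) + 18*l^2 + 180*l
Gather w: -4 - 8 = -12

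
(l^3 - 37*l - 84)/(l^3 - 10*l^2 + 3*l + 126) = (l + 4)/(l - 6)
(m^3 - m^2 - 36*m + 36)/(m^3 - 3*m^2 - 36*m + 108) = (m - 1)/(m - 3)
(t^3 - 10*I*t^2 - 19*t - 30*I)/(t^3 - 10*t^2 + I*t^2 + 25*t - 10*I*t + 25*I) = (t^2 - 11*I*t - 30)/(t^2 - 10*t + 25)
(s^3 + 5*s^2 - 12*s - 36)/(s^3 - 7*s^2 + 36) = (s + 6)/(s - 6)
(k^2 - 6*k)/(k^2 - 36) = k/(k + 6)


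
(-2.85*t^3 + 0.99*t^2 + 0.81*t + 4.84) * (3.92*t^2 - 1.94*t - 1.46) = -11.172*t^5 + 9.4098*t^4 + 5.4156*t^3 + 15.956*t^2 - 10.5722*t - 7.0664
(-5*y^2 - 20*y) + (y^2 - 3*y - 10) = -4*y^2 - 23*y - 10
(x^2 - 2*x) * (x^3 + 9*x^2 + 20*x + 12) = x^5 + 7*x^4 + 2*x^3 - 28*x^2 - 24*x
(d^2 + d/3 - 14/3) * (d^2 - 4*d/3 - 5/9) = d^4 - d^3 - 17*d^2/3 + 163*d/27 + 70/27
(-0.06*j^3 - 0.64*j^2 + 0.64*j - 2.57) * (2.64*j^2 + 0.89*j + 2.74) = -0.1584*j^5 - 1.743*j^4 + 0.9556*j^3 - 7.9688*j^2 - 0.5337*j - 7.0418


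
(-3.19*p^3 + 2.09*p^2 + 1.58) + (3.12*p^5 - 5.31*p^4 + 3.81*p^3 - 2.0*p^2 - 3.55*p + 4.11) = 3.12*p^5 - 5.31*p^4 + 0.62*p^3 + 0.0899999999999999*p^2 - 3.55*p + 5.69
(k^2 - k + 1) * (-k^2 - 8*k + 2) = -k^4 - 7*k^3 + 9*k^2 - 10*k + 2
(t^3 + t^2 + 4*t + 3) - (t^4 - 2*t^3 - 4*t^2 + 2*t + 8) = -t^4 + 3*t^3 + 5*t^2 + 2*t - 5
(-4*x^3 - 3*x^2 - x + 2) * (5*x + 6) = -20*x^4 - 39*x^3 - 23*x^2 + 4*x + 12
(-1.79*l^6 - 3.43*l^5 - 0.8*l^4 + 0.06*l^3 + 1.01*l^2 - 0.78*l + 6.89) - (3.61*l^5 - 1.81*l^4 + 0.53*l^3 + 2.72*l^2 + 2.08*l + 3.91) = -1.79*l^6 - 7.04*l^5 + 1.01*l^4 - 0.47*l^3 - 1.71*l^2 - 2.86*l + 2.98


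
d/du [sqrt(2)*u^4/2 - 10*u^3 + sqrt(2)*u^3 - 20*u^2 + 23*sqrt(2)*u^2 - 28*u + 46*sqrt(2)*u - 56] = 2*sqrt(2)*u^3 - 30*u^2 + 3*sqrt(2)*u^2 - 40*u + 46*sqrt(2)*u - 28 + 46*sqrt(2)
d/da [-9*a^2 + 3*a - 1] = 3 - 18*a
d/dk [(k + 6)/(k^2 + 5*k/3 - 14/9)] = 9*(9*k^2 + 15*k - 3*(k + 6)*(6*k + 5) - 14)/(9*k^2 + 15*k - 14)^2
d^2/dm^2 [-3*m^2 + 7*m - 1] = -6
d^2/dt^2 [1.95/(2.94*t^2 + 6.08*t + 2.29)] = (-33.71004*t^2 - 69.71328*t + 1.95*(5.88*t + 6.08)*(11.76*t + 12.16) - 26.25714)/(2.94*t^2 + 6.08*t + 2.29)^3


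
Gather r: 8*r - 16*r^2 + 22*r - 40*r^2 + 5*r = -56*r^2 + 35*r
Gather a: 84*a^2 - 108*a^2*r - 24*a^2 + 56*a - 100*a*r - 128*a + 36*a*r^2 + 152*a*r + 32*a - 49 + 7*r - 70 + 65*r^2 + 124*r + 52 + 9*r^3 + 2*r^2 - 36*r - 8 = a^2*(60 - 108*r) + a*(36*r^2 + 52*r - 40) + 9*r^3 + 67*r^2 + 95*r - 75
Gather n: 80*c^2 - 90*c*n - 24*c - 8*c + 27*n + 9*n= 80*c^2 - 32*c + n*(36 - 90*c)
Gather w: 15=15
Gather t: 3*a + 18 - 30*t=3*a - 30*t + 18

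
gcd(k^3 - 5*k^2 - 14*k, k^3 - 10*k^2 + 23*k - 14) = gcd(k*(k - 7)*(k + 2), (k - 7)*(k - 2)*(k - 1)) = k - 7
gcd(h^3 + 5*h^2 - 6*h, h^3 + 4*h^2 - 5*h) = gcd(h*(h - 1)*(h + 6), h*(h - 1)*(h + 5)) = h^2 - h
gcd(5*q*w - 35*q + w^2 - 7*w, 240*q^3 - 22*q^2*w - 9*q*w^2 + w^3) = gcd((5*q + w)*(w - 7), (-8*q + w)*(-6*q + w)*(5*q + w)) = 5*q + w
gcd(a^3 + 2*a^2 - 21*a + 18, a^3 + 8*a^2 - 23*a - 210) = a + 6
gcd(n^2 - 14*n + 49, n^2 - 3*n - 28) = n - 7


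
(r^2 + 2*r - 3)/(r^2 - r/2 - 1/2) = 2*(r + 3)/(2*r + 1)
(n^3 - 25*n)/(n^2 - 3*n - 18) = n*(25 - n^2)/(-n^2 + 3*n + 18)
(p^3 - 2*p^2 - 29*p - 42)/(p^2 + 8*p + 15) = (p^2 - 5*p - 14)/(p + 5)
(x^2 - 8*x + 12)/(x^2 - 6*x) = (x - 2)/x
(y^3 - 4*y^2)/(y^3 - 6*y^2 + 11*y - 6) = y^2*(y - 4)/(y^3 - 6*y^2 + 11*y - 6)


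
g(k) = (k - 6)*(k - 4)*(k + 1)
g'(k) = (k - 6)*(k - 4) + (k - 6)*(k + 1) + (k - 4)*(k + 1)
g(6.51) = 9.61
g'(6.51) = 23.96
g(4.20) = -1.87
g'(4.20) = -8.68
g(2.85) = 13.95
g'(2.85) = -12.93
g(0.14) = 25.79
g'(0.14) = 11.54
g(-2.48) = -81.33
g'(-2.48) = 77.09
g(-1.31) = -12.03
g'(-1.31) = 42.73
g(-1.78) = -35.08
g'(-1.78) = 55.55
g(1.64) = 27.16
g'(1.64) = -7.45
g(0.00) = 24.00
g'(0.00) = 14.00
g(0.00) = 24.00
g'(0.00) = 14.00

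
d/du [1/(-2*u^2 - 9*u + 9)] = (4*u + 9)/(2*u^2 + 9*u - 9)^2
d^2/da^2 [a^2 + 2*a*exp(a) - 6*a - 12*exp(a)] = 2*a*exp(a) - 8*exp(a) + 2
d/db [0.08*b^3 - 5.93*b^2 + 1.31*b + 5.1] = 0.24*b^2 - 11.86*b + 1.31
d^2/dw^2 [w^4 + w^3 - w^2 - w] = 12*w^2 + 6*w - 2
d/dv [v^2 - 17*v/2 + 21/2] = 2*v - 17/2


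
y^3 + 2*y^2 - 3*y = y*(y - 1)*(y + 3)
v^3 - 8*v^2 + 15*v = v*(v - 5)*(v - 3)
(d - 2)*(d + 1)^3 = d^4 + d^3 - 3*d^2 - 5*d - 2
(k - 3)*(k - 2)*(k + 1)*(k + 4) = k^4 - 15*k^2 + 10*k + 24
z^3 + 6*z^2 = z^2*(z + 6)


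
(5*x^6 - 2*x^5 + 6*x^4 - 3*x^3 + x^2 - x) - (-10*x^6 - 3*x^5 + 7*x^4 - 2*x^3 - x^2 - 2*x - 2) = 15*x^6 + x^5 - x^4 - x^3 + 2*x^2 + x + 2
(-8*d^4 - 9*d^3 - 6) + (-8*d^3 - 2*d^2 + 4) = -8*d^4 - 17*d^3 - 2*d^2 - 2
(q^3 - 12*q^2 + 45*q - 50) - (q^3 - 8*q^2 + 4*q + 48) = -4*q^2 + 41*q - 98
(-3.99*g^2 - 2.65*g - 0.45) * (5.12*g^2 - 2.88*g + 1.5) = -20.4288*g^4 - 2.0768*g^3 - 0.657000000000002*g^2 - 2.679*g - 0.675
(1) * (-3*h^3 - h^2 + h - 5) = -3*h^3 - h^2 + h - 5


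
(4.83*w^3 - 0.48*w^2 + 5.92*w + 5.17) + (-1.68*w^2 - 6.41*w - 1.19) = 4.83*w^3 - 2.16*w^2 - 0.49*w + 3.98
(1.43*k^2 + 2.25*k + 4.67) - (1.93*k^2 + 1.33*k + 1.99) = -0.5*k^2 + 0.92*k + 2.68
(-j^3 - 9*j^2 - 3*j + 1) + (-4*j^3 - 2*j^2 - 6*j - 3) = -5*j^3 - 11*j^2 - 9*j - 2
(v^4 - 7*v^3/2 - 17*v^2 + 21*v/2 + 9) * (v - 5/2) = v^5 - 6*v^4 - 33*v^3/4 + 53*v^2 - 69*v/4 - 45/2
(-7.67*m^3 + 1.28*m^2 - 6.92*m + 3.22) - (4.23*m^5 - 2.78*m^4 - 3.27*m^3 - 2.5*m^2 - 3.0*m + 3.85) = -4.23*m^5 + 2.78*m^4 - 4.4*m^3 + 3.78*m^2 - 3.92*m - 0.63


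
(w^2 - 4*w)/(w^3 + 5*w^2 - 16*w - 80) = w/(w^2 + 9*w + 20)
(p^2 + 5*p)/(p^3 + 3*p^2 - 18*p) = (p + 5)/(p^2 + 3*p - 18)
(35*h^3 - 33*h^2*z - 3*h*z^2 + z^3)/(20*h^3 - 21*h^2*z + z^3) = (-7*h + z)/(-4*h + z)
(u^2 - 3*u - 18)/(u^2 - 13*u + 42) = (u + 3)/(u - 7)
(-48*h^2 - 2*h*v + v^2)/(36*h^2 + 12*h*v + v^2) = (-8*h + v)/(6*h + v)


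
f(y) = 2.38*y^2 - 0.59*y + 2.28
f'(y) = 4.76*y - 0.59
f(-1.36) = 7.48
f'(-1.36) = -7.06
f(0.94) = 3.83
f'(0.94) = 3.88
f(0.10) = 2.24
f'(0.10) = -0.11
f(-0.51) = 3.20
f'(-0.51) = -3.02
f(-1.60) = 9.32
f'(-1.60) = -8.21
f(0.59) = 2.76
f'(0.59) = 2.22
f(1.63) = 7.64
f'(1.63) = 7.17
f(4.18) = 41.40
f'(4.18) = 19.31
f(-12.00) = 352.08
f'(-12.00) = -57.71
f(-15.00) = 546.63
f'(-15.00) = -71.99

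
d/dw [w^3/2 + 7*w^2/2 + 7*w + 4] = 3*w^2/2 + 7*w + 7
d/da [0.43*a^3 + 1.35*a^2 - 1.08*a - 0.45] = 1.29*a^2 + 2.7*a - 1.08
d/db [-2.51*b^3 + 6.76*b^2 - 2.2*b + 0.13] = -7.53*b^2 + 13.52*b - 2.2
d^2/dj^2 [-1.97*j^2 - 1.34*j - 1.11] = -3.94000000000000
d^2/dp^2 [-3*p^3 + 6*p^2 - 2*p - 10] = 12 - 18*p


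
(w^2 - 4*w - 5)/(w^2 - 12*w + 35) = (w + 1)/(w - 7)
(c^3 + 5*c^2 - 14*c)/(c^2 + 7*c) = c - 2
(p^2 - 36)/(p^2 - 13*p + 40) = (p^2 - 36)/(p^2 - 13*p + 40)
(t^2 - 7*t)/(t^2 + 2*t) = (t - 7)/(t + 2)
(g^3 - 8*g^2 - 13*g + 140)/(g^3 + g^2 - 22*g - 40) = (g - 7)/(g + 2)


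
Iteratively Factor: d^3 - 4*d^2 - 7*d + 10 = (d - 5)*(d^2 + d - 2) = (d - 5)*(d - 1)*(d + 2)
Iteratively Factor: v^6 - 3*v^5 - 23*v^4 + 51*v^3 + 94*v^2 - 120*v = (v - 5)*(v^5 + 2*v^4 - 13*v^3 - 14*v^2 + 24*v) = v*(v - 5)*(v^4 + 2*v^3 - 13*v^2 - 14*v + 24) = v*(v - 5)*(v + 2)*(v^3 - 13*v + 12) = v*(v - 5)*(v - 3)*(v + 2)*(v^2 + 3*v - 4) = v*(v - 5)*(v - 3)*(v - 1)*(v + 2)*(v + 4)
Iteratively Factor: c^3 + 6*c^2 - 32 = (c - 2)*(c^2 + 8*c + 16) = (c - 2)*(c + 4)*(c + 4)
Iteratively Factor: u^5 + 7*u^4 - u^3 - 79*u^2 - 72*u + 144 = (u + 4)*(u^4 + 3*u^3 - 13*u^2 - 27*u + 36) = (u - 3)*(u + 4)*(u^3 + 6*u^2 + 5*u - 12) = (u - 3)*(u - 1)*(u + 4)*(u^2 + 7*u + 12) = (u - 3)*(u - 1)*(u + 4)^2*(u + 3)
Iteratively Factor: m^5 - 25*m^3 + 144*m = (m + 4)*(m^4 - 4*m^3 - 9*m^2 + 36*m) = (m - 3)*(m + 4)*(m^3 - m^2 - 12*m) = (m - 4)*(m - 3)*(m + 4)*(m^2 + 3*m) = (m - 4)*(m - 3)*(m + 3)*(m + 4)*(m)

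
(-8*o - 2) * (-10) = 80*o + 20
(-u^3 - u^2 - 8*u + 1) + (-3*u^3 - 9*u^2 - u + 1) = -4*u^3 - 10*u^2 - 9*u + 2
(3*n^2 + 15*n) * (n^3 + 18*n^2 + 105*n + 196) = 3*n^5 + 69*n^4 + 585*n^3 + 2163*n^2 + 2940*n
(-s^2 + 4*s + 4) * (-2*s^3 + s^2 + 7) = 2*s^5 - 9*s^4 - 4*s^3 - 3*s^2 + 28*s + 28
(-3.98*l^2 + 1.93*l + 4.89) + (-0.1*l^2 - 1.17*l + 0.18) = -4.08*l^2 + 0.76*l + 5.07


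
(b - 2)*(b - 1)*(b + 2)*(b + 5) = b^4 + 4*b^3 - 9*b^2 - 16*b + 20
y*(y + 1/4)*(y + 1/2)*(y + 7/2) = y^4 + 17*y^3/4 + 11*y^2/4 + 7*y/16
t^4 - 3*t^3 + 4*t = t*(t - 2)^2*(t + 1)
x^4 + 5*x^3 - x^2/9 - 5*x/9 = x*(x - 1/3)*(x + 1/3)*(x + 5)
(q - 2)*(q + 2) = q^2 - 4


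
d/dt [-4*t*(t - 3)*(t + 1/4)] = -12*t^2 + 22*t + 3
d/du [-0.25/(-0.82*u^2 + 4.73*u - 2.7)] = (1.1825 - 0.41*u)/(0.82*u^2 - 4.73*u + 2.7)^2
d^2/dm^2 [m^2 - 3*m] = 2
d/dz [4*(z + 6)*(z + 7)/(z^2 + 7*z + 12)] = 24*(-z^2 - 10*z - 23)/(z^4 + 14*z^3 + 73*z^2 + 168*z + 144)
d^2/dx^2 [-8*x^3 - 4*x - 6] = -48*x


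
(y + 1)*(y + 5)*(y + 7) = y^3 + 13*y^2 + 47*y + 35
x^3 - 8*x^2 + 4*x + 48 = (x - 6)*(x - 4)*(x + 2)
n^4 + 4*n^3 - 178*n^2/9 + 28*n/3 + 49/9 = (n - 7/3)*(n - 1)*(n + 1/3)*(n + 7)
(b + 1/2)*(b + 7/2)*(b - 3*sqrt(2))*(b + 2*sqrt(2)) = b^4 - sqrt(2)*b^3 + 4*b^3 - 41*b^2/4 - 4*sqrt(2)*b^2 - 48*b - 7*sqrt(2)*b/4 - 21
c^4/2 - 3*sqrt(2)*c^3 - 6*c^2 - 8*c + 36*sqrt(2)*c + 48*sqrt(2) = (c/2 + 1)*(c - 4)*(c + 2)*(c - 6*sqrt(2))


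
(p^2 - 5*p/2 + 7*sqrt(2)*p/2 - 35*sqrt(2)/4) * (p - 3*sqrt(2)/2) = p^3 - 5*p^2/2 + 2*sqrt(2)*p^2 - 21*p/2 - 5*sqrt(2)*p + 105/4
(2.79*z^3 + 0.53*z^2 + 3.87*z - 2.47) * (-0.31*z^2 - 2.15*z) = -0.8649*z^5 - 6.1628*z^4 - 2.3392*z^3 - 7.5548*z^2 + 5.3105*z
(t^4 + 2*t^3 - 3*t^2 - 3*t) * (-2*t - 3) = -2*t^5 - 7*t^4 + 15*t^2 + 9*t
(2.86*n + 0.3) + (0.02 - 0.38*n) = 2.48*n + 0.32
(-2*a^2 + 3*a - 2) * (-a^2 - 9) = 2*a^4 - 3*a^3 + 20*a^2 - 27*a + 18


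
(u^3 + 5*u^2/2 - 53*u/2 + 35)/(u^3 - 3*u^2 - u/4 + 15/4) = 2*(u^2 + 5*u - 14)/(2*u^2 - u - 3)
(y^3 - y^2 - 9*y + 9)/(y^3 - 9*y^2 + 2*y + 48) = (y^2 + 2*y - 3)/(y^2 - 6*y - 16)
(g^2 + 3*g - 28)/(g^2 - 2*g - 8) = (g + 7)/(g + 2)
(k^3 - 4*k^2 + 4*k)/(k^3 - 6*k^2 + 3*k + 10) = k*(k - 2)/(k^2 - 4*k - 5)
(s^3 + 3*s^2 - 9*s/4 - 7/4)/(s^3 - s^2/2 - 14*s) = (2*s^2 - s - 1)/(2*s*(s - 4))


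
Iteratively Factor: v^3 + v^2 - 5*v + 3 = (v - 1)*(v^2 + 2*v - 3) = (v - 1)*(v + 3)*(v - 1)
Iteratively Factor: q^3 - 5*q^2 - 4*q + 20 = (q - 5)*(q^2 - 4) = (q - 5)*(q + 2)*(q - 2)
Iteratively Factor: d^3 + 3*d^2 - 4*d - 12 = (d - 2)*(d^2 + 5*d + 6) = (d - 2)*(d + 2)*(d + 3)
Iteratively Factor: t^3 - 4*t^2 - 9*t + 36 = (t - 4)*(t^2 - 9) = (t - 4)*(t + 3)*(t - 3)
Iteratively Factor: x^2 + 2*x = (x)*(x + 2)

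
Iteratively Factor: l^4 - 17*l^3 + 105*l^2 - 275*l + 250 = (l - 5)*(l^3 - 12*l^2 + 45*l - 50) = (l - 5)^2*(l^2 - 7*l + 10) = (l - 5)^3*(l - 2)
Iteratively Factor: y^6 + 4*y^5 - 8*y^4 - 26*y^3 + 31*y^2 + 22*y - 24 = (y + 1)*(y^5 + 3*y^4 - 11*y^3 - 15*y^2 + 46*y - 24) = (y - 1)*(y + 1)*(y^4 + 4*y^3 - 7*y^2 - 22*y + 24) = (y - 1)*(y + 1)*(y + 3)*(y^3 + y^2 - 10*y + 8) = (y - 2)*(y - 1)*(y + 1)*(y + 3)*(y^2 + 3*y - 4) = (y - 2)*(y - 1)^2*(y + 1)*(y + 3)*(y + 4)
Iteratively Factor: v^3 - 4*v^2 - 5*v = (v - 5)*(v^2 + v) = v*(v - 5)*(v + 1)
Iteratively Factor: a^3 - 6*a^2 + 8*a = (a - 2)*(a^2 - 4*a) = a*(a - 2)*(a - 4)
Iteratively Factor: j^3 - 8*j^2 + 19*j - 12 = (j - 4)*(j^2 - 4*j + 3) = (j - 4)*(j - 3)*(j - 1)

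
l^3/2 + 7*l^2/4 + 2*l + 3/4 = (l/2 + 1/2)*(l + 1)*(l + 3/2)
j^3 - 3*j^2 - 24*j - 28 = (j - 7)*(j + 2)^2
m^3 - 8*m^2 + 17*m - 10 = (m - 5)*(m - 2)*(m - 1)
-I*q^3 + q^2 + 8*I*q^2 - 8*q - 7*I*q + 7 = (q - 7)*(q - 1)*(-I*q + 1)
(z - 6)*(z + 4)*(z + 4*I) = z^3 - 2*z^2 + 4*I*z^2 - 24*z - 8*I*z - 96*I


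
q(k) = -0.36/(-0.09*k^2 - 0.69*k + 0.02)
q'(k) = -0.36*(0.18*k + 0.69)/(-0.09*k^2 - 0.69*k + 0.02)^2 = (-0.0648*k - 0.2484)/(0.09*k^2 + 0.69*k - 0.02)^2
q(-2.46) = -0.31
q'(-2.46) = -0.06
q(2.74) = 0.14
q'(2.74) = -0.07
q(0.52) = 0.99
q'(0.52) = -2.14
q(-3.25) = -0.27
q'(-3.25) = -0.02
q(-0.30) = -1.64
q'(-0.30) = -4.78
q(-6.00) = -0.39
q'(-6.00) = 0.17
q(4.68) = 0.07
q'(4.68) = -0.02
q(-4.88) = -0.29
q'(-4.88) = 0.04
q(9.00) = 0.03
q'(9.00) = -0.00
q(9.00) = 0.03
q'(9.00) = -0.00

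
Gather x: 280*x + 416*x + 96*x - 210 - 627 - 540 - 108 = 792*x - 1485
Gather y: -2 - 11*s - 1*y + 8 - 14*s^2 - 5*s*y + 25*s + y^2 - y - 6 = -14*s^2 + 14*s + y^2 + y*(-5*s - 2)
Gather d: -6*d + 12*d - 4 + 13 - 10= 6*d - 1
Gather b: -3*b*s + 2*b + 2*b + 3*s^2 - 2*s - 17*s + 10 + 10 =b*(4 - 3*s) + 3*s^2 - 19*s + 20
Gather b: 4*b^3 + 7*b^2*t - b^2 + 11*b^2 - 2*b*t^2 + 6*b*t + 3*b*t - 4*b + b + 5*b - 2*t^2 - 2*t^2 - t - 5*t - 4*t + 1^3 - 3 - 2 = 4*b^3 + b^2*(7*t + 10) + b*(-2*t^2 + 9*t + 2) - 4*t^2 - 10*t - 4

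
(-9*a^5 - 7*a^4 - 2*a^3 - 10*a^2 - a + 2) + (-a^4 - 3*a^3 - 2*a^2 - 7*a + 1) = -9*a^5 - 8*a^4 - 5*a^3 - 12*a^2 - 8*a + 3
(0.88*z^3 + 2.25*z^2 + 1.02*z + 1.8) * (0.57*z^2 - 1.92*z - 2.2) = 0.5016*z^5 - 0.4071*z^4 - 5.6746*z^3 - 5.8824*z^2 - 5.7*z - 3.96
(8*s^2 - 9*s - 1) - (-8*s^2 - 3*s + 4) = 16*s^2 - 6*s - 5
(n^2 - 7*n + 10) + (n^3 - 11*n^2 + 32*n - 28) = n^3 - 10*n^2 + 25*n - 18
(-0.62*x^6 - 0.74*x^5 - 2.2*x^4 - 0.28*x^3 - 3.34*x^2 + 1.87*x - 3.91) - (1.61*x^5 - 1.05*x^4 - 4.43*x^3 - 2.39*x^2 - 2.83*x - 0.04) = -0.62*x^6 - 2.35*x^5 - 1.15*x^4 + 4.15*x^3 - 0.95*x^2 + 4.7*x - 3.87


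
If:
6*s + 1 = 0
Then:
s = -1/6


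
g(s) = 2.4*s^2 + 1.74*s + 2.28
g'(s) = 4.8*s + 1.74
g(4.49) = 58.48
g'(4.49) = 23.29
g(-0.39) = 1.97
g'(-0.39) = -0.13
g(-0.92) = 2.71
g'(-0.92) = -2.68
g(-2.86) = 16.93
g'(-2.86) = -11.99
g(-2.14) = 9.55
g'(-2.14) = -8.53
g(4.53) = 59.41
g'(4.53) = 23.48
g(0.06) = 2.39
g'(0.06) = 2.03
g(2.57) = 22.60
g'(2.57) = 14.08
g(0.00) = 2.28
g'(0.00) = 1.74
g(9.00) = 212.34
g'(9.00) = 44.94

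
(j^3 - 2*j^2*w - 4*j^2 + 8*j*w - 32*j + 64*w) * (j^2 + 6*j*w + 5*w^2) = j^5 + 4*j^4*w - 4*j^4 - 7*j^3*w^2 - 16*j^3*w - 32*j^3 - 10*j^2*w^3 + 28*j^2*w^2 - 128*j^2*w + 40*j*w^3 + 224*j*w^2 + 320*w^3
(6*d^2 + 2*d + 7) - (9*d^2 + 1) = -3*d^2 + 2*d + 6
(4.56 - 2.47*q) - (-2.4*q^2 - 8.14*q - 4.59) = 2.4*q^2 + 5.67*q + 9.15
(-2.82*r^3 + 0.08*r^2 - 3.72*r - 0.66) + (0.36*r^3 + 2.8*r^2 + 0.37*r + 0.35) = -2.46*r^3 + 2.88*r^2 - 3.35*r - 0.31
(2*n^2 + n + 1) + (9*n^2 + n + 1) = 11*n^2 + 2*n + 2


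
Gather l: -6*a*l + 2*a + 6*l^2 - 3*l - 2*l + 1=2*a + 6*l^2 + l*(-6*a - 5) + 1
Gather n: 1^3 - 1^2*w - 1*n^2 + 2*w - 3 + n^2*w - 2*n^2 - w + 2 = n^2*(w - 3)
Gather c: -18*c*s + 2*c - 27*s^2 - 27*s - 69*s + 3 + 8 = c*(2 - 18*s) - 27*s^2 - 96*s + 11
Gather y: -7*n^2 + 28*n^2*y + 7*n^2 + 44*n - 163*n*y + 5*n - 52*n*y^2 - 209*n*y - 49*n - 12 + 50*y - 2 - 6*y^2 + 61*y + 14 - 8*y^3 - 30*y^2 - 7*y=-8*y^3 + y^2*(-52*n - 36) + y*(28*n^2 - 372*n + 104)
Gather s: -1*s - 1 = -s - 1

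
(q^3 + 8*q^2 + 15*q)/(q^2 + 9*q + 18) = q*(q + 5)/(q + 6)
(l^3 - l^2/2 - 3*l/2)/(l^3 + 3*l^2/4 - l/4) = 2*(2*l - 3)/(4*l - 1)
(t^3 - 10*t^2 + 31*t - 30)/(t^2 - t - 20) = (t^2 - 5*t + 6)/(t + 4)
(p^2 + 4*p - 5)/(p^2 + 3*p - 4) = (p + 5)/(p + 4)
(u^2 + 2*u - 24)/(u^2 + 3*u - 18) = (u - 4)/(u - 3)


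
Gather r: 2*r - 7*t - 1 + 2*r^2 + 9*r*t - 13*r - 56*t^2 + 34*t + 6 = 2*r^2 + r*(9*t - 11) - 56*t^2 + 27*t + 5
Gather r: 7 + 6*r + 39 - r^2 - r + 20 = -r^2 + 5*r + 66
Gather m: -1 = -1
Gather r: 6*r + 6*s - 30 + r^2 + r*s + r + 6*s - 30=r^2 + r*(s + 7) + 12*s - 60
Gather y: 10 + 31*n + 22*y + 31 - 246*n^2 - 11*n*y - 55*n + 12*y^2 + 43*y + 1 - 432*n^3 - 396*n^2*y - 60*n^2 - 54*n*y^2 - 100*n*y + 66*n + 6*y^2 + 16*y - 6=-432*n^3 - 306*n^2 + 42*n + y^2*(18 - 54*n) + y*(-396*n^2 - 111*n + 81) + 36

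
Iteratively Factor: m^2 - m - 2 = (m + 1)*(m - 2)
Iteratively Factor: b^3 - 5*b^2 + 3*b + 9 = (b + 1)*(b^2 - 6*b + 9) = (b - 3)*(b + 1)*(b - 3)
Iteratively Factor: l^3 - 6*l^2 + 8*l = (l - 2)*(l^2 - 4*l) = (l - 4)*(l - 2)*(l)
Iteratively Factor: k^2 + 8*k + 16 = (k + 4)*(k + 4)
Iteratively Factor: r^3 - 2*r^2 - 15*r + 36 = (r - 3)*(r^2 + r - 12) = (r - 3)*(r + 4)*(r - 3)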